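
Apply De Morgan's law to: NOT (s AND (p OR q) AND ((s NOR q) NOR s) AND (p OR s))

NOT s OR NOT (p OR q) OR NOT ((s NOR q) NOR s) OR NOT (p OR s)
De Morgan's: NOT(AND of terms) = OR of negations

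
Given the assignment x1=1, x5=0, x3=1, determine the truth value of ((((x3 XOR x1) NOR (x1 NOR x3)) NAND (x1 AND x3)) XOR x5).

Substituting: ((((1 XOR 1) NOR (1 NOR 1)) NAND (1 AND 1)) XOR 0)
= 0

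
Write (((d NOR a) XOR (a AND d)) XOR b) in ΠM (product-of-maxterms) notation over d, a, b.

ΠM(1, 2, 4, 7) = (d OR a OR NOT b) AND (d OR NOT a OR b) AND (NOT d OR a OR b) AND (NOT d OR NOT a OR NOT b)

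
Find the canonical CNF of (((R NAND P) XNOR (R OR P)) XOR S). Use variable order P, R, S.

(P OR R OR S) AND (P OR NOT R OR NOT S) AND (NOT P OR R OR NOT S) AND (NOT P OR NOT R OR S)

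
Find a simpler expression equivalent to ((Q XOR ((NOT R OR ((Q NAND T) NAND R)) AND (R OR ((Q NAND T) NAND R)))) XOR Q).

By XOR self-cancellation ((E XOR v) XOR v = E) then distribution ((E OR v) AND (E OR NOT v) = E):
= ((Q NAND T) NAND R)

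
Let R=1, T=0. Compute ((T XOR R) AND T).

Substituting: ((0 XOR 1) AND 0)
= 0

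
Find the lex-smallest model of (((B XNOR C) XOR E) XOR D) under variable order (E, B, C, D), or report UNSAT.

E=0, B=0, C=0, D=0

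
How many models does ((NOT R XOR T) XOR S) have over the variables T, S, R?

Satisfying assignments: (0,0,0), (0,1,1), (1,0,1), (1,1,0)
Count: 4 out of 8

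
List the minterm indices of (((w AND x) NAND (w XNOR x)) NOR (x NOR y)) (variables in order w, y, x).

Σm(5, 7) = (w AND NOT y AND x) OR (w AND y AND x)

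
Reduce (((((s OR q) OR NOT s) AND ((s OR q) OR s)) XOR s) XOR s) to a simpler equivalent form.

By XOR self-cancellation ((E XOR v) XOR v = E) then distribution ((E OR v) AND (E OR NOT v) = E):
= (s OR q)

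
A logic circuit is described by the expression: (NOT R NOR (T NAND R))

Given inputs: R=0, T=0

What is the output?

Substituting: (NOT 0 NOR (0 NAND 0))
= 0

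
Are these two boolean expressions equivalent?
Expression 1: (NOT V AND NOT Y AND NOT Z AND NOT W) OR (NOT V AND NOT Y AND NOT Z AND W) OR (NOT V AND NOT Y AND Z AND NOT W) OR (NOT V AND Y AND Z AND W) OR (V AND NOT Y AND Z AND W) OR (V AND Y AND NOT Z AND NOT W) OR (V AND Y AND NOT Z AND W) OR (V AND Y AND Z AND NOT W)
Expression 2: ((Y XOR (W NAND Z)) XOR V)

Yes, they are equivalent — the two output columns agree on all 16 assignments:
V | Y | Z | W | Expression 1 | Expression 2
-------------------------------------------
0 | 0 | 0 | 0 | 1 | 1
0 | 0 | 0 | 1 | 1 | 1
0 | 0 | 1 | 0 | 1 | 1
0 | 0 | 1 | 1 | 0 | 0
0 | 1 | 0 | 0 | 0 | 0
0 | 1 | 0 | 1 | 0 | 0
0 | 1 | 1 | 0 | 0 | 0
0 | 1 | 1 | 1 | 1 | 1
1 | 0 | 0 | 0 | 0 | 0
1 | 0 | 0 | 1 | 0 | 0
1 | 0 | 1 | 0 | 0 | 0
1 | 0 | 1 | 1 | 1 | 1
1 | 1 | 0 | 0 | 1 | 1
1 | 1 | 0 | 1 | 1 | 1
1 | 1 | 1 | 0 | 1 | 1
1 | 1 | 1 | 1 | 0 | 0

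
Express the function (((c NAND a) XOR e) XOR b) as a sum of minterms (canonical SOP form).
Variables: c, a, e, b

Σm(0, 3, 4, 7, 8, 11, 13, 14) = (NOT c AND NOT a AND NOT e AND NOT b) OR (NOT c AND NOT a AND e AND b) OR (NOT c AND a AND NOT e AND NOT b) OR (NOT c AND a AND e AND b) OR (c AND NOT a AND NOT e AND NOT b) OR (c AND NOT a AND e AND b) OR (c AND a AND NOT e AND b) OR (c AND a AND e AND NOT b)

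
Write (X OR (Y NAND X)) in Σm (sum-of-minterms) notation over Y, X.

Σm(0, 1, 2, 3) = (NOT Y AND NOT X) OR (NOT Y AND X) OR (Y AND NOT X) OR (Y AND X)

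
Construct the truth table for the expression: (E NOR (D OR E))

D | E | Output
--------------
0 | 0 | 1
0 | 1 | 0
1 | 0 | 0
1 | 1 | 0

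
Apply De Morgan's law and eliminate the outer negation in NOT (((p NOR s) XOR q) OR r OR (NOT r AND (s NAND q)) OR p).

NOT ((p NOR s) XOR q) AND NOT r AND NOT (NOT r AND (s NAND q)) AND NOT p
De Morgan's: NOT(OR of terms) = AND of negations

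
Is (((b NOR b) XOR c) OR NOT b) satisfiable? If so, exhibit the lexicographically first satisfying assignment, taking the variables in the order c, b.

c=0, b=0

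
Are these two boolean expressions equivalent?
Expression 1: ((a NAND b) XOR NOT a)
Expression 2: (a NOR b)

No. Counterexample: with a=0, b=0, Expression 1 = 0 but Expression 2 = 1.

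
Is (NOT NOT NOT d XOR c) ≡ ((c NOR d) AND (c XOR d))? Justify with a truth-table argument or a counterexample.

No. Counterexample: with d=0, c=0, Expression 1 = 1 but Expression 2 = 0.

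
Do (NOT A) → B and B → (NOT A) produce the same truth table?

No, Converse is not equivalent to original (counterexample: A=0, B=0)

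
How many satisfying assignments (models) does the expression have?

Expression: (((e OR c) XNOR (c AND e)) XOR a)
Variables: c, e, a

Satisfying assignments: (0,0,0), (0,1,1), (1,0,1), (1,1,0)
Count: 4 out of 8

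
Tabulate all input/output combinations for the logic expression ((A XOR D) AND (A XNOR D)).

A | D | Output
--------------
0 | 0 | 0
0 | 1 | 0
1 | 0 | 0
1 | 1 | 0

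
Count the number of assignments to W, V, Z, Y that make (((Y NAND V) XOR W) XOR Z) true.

Satisfying assignments: (0,0,0,0), (0,0,0,1), (0,1,0,0), (0,1,1,1), (1,0,1,0), (1,0,1,1), (1,1,0,1), (1,1,1,0)
Count: 8 out of 16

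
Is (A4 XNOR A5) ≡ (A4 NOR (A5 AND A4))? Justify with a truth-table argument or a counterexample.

No. Counterexample: with A4=0, A5=1, Expression 1 = 0 but Expression 2 = 1.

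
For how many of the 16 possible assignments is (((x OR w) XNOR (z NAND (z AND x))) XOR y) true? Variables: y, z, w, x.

Satisfying assignments: (0,0,0,1), (0,0,1,0), (0,0,1,1), (0,1,1,0), (1,0,0,0), (1,1,0,0), (1,1,0,1), (1,1,1,1)
Count: 8 out of 16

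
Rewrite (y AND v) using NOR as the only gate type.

((y NOR y) NOR (v NOR v))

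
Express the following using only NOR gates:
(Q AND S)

((Q NOR Q) NOR (S NOR S))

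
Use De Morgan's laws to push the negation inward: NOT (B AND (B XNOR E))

NOT B OR NOT (B XNOR E)
De Morgan's: NOT(AND of terms) = OR of negations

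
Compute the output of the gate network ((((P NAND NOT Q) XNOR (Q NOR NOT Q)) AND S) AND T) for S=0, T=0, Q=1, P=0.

Substituting: ((((0 NAND NOT 1) XNOR (1 NOR NOT 1)) AND 0) AND 0)
= 0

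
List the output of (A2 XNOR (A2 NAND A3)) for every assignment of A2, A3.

A2 | A3 | Output
----------------
0 | 0 | 0
0 | 1 | 0
1 | 0 | 1
1 | 1 | 0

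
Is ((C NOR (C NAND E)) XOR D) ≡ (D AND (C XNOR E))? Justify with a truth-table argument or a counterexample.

No. Counterexample: with E=0, C=1, D=1, Expression 1 = 1 but Expression 2 = 0.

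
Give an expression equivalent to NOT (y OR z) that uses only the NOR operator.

(((y NOR z) NOR (y NOR z)) NOR ((y NOR z) NOR (y NOR z)))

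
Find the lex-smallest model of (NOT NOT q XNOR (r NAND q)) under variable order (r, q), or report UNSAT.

r=0, q=1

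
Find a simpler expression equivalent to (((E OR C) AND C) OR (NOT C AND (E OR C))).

By distribution ((E AND v) OR (E AND NOT v) = E):
= (E OR C)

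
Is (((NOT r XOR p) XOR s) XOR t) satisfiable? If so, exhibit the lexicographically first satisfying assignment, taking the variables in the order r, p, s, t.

r=0, p=0, s=0, t=0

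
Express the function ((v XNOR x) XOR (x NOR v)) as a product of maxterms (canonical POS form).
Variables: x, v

ΠM(0, 1, 2) = (x OR v) AND (x OR NOT v) AND (NOT x OR v)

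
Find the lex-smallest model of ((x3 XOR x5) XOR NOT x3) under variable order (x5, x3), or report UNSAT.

x5=0, x3=0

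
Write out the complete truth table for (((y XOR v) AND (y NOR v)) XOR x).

x | y | v | Output
------------------
0 | 0 | 0 | 0
0 | 0 | 1 | 0
0 | 1 | 0 | 0
0 | 1 | 1 | 0
1 | 0 | 0 | 1
1 | 0 | 1 | 1
1 | 1 | 0 | 1
1 | 1 | 1 | 1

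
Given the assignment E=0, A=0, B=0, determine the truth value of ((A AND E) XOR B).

Substituting: ((0 AND 0) XOR 0)
= 0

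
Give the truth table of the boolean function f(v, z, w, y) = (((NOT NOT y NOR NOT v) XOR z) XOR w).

v | z | w | y | Output
----------------------
0 | 0 | 0 | 0 | 0
0 | 0 | 0 | 1 | 0
0 | 0 | 1 | 0 | 1
0 | 0 | 1 | 1 | 1
0 | 1 | 0 | 0 | 1
0 | 1 | 0 | 1 | 1
0 | 1 | 1 | 0 | 0
0 | 1 | 1 | 1 | 0
1 | 0 | 0 | 0 | 1
1 | 0 | 0 | 1 | 0
1 | 0 | 1 | 0 | 0
1 | 0 | 1 | 1 | 1
1 | 1 | 0 | 0 | 0
1 | 1 | 0 | 1 | 1
1 | 1 | 1 | 0 | 1
1 | 1 | 1 | 1 | 0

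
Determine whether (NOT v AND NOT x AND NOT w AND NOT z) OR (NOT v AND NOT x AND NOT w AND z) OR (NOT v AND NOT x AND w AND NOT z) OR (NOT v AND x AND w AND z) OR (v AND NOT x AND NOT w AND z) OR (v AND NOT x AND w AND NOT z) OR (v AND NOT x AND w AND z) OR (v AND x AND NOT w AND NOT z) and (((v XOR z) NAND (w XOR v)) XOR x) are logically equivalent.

Yes, they are equivalent — the two output columns agree on all 16 assignments:
v | x | w | z | Expression 1 | Expression 2
-------------------------------------------
0 | 0 | 0 | 0 | 1 | 1
0 | 0 | 0 | 1 | 1 | 1
0 | 0 | 1 | 0 | 1 | 1
0 | 0 | 1 | 1 | 0 | 0
0 | 1 | 0 | 0 | 0 | 0
0 | 1 | 0 | 1 | 0 | 0
0 | 1 | 1 | 0 | 0 | 0
0 | 1 | 1 | 1 | 1 | 1
1 | 0 | 0 | 0 | 0 | 0
1 | 0 | 0 | 1 | 1 | 1
1 | 0 | 1 | 0 | 1 | 1
1 | 0 | 1 | 1 | 1 | 1
1 | 1 | 0 | 0 | 1 | 1
1 | 1 | 0 | 1 | 0 | 0
1 | 1 | 1 | 0 | 0 | 0
1 | 1 | 1 | 1 | 0 | 0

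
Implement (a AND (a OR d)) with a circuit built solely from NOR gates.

((a NOR a) NOR (((a NOR d) NOR (a NOR d)) NOR ((a NOR d) NOR (a NOR d))))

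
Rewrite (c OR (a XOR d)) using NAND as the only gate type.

((c NAND c) NAND (((a NAND (a NAND d)) NAND (d NAND (a NAND d))) NAND ((a NAND (a NAND d)) NAND (d NAND (a NAND d)))))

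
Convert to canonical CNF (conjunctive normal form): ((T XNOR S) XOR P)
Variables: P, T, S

(P OR T OR NOT S) AND (P OR NOT T OR S) AND (NOT P OR T OR S) AND (NOT P OR NOT T OR NOT S)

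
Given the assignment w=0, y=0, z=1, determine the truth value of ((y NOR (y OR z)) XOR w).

Substituting: ((0 NOR (0 OR 1)) XOR 0)
= 0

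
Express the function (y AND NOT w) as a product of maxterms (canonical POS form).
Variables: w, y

ΠM(0, 2, 3) = (w OR y) AND (NOT w OR y) AND (NOT w OR NOT y)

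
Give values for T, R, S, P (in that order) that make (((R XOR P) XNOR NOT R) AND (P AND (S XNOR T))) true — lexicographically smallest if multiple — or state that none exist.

T=0, R=0, S=0, P=1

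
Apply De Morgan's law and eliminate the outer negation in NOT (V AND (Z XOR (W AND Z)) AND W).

NOT V OR NOT (Z XOR (W AND Z)) OR NOT W
De Morgan's: NOT(AND of terms) = OR of negations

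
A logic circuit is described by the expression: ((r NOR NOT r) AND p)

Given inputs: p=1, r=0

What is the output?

Substituting: ((0 NOR NOT 0) AND 1)
= 0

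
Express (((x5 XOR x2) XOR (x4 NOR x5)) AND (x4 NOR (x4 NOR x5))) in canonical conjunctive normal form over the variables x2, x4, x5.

(x2 OR x4 OR x5) AND (x2 OR NOT x4 OR x5) AND (x2 OR NOT x4 OR NOT x5) AND (NOT x2 OR x4 OR x5) AND (NOT x2 OR x4 OR NOT x5) AND (NOT x2 OR NOT x4 OR x5) AND (NOT x2 OR NOT x4 OR NOT x5)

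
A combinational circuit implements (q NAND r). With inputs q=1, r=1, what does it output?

Substituting: (1 NAND 1)
= 0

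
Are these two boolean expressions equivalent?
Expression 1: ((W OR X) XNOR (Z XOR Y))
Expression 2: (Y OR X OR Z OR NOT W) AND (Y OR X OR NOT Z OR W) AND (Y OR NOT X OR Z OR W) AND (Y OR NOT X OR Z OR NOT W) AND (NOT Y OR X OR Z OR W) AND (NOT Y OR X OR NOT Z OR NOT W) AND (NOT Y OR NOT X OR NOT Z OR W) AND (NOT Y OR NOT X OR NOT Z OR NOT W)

Yes, they are equivalent — the two output columns agree on all 16 assignments:
Y | X | Z | W | Expression 1 | Expression 2
-------------------------------------------
0 | 0 | 0 | 0 | 1 | 1
0 | 0 | 0 | 1 | 0 | 0
0 | 0 | 1 | 0 | 0 | 0
0 | 0 | 1 | 1 | 1 | 1
0 | 1 | 0 | 0 | 0 | 0
0 | 1 | 0 | 1 | 0 | 0
0 | 1 | 1 | 0 | 1 | 1
0 | 1 | 1 | 1 | 1 | 1
1 | 0 | 0 | 0 | 0 | 0
1 | 0 | 0 | 1 | 1 | 1
1 | 0 | 1 | 0 | 1 | 1
1 | 0 | 1 | 1 | 0 | 0
1 | 1 | 0 | 0 | 1 | 1
1 | 1 | 0 | 1 | 1 | 1
1 | 1 | 1 | 0 | 0 | 0
1 | 1 | 1 | 1 | 0 | 0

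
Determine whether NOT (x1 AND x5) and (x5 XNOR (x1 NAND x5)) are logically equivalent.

No. Counterexample: with x1=0, x5=0, Expression 1 = 1 but Expression 2 = 0.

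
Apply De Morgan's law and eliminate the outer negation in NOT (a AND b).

NOT a OR NOT b
De Morgan's: NOT(AND of terms) = OR of negations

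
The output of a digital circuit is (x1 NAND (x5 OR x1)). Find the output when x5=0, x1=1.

Substituting: (1 NAND (0 OR 1))
= 0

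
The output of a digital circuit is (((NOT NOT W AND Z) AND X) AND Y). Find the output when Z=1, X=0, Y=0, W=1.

Substituting: (((NOT NOT 1 AND 1) AND 0) AND 0)
= 0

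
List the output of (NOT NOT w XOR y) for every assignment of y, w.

y | w | Output
--------------
0 | 0 | 0
0 | 1 | 1
1 | 0 | 1
1 | 1 | 0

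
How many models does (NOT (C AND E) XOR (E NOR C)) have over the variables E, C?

Satisfying assignments: (0,1), (1,0)
Count: 2 out of 4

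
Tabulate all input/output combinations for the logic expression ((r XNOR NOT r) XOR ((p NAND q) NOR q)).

r | q | p | Output
------------------
0 | 0 | 0 | 0
0 | 0 | 1 | 0
0 | 1 | 0 | 0
0 | 1 | 1 | 0
1 | 0 | 0 | 0
1 | 0 | 1 | 0
1 | 1 | 0 | 0
1 | 1 | 1 | 0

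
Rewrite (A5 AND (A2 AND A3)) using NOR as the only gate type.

((A5 NOR A5) NOR (((A2 NOR A2) NOR (A3 NOR A3)) NOR ((A2 NOR A2) NOR (A3 NOR A3))))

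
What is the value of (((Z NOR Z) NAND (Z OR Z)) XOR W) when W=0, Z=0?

Substituting: (((0 NOR 0) NAND (0 OR 0)) XOR 0)
= 1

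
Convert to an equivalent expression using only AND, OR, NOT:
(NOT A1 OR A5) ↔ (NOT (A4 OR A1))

((NOT A1 OR A5) AND (NOT (A4 OR A1))) OR (NOT (NOT A1 OR A5) AND (A4 OR A1))
(Biconditional = both true or both false)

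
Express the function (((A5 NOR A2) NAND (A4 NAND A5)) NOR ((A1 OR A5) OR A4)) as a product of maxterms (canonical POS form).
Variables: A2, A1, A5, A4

ΠM(1, 2, 3, 4, 5, 6, 7, 8, 9, 10, 11, 12, 13, 14, 15) = (A2 OR A1 OR A5 OR NOT A4) AND (A2 OR A1 OR NOT A5 OR A4) AND (A2 OR A1 OR NOT A5 OR NOT A4) AND (A2 OR NOT A1 OR A5 OR A4) AND (A2 OR NOT A1 OR A5 OR NOT A4) AND (A2 OR NOT A1 OR NOT A5 OR A4) AND (A2 OR NOT A1 OR NOT A5 OR NOT A4) AND (NOT A2 OR A1 OR A5 OR A4) AND (NOT A2 OR A1 OR A5 OR NOT A4) AND (NOT A2 OR A1 OR NOT A5 OR A4) AND (NOT A2 OR A1 OR NOT A5 OR NOT A4) AND (NOT A2 OR NOT A1 OR A5 OR A4) AND (NOT A2 OR NOT A1 OR A5 OR NOT A4) AND (NOT A2 OR NOT A1 OR NOT A5 OR A4) AND (NOT A2 OR NOT A1 OR NOT A5 OR NOT A4)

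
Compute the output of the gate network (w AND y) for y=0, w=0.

Substituting: (0 AND 0)
= 0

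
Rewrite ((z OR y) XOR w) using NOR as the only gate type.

((((((z NOR y) NOR (z NOR y)) NOR w) NOR (((z NOR y) NOR (z NOR y)) NOR w)) NOR ((((z NOR y) NOR (z NOR y)) NOR w) NOR (((z NOR y) NOR (z NOR y)) NOR w))) NOR ((((((z NOR y) NOR (z NOR y)) NOR ((z NOR y) NOR (z NOR y))) NOR (w NOR w)) NOR ((((z NOR y) NOR (z NOR y)) NOR ((z NOR y) NOR (z NOR y))) NOR (w NOR w))) NOR (((((z NOR y) NOR (z NOR y)) NOR ((z NOR y) NOR (z NOR y))) NOR (w NOR w)) NOR ((((z NOR y) NOR (z NOR y)) NOR ((z NOR y) NOR (z NOR y))) NOR (w NOR w)))))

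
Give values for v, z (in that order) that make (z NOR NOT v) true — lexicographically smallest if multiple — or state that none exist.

v=1, z=0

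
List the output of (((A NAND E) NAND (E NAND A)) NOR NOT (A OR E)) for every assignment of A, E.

A | E | Output
--------------
0 | 0 | 0
0 | 1 | 1
1 | 0 | 1
1 | 1 | 0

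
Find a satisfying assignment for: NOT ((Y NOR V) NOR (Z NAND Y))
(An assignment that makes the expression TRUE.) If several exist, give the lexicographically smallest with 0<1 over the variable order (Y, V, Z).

Y=0, V=0, Z=0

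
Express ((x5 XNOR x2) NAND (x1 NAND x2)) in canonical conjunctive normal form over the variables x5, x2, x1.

(x5 OR x2 OR x1) AND (x5 OR x2 OR NOT x1) AND (NOT x5 OR NOT x2 OR x1)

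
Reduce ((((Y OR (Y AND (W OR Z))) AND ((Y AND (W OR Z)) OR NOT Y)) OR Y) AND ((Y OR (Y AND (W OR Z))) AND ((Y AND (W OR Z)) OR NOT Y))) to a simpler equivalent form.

By absorption (E AND (E OR v) = E) then distribution ((E OR v) AND (E OR NOT v) = E):
= (Y AND (W OR Z))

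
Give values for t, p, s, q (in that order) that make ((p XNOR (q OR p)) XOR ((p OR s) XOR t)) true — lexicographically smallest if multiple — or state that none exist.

t=0, p=0, s=0, q=0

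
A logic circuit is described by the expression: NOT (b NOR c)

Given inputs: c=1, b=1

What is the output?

Substituting: NOT (1 NOR 1)
= 1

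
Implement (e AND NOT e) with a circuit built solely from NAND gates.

((e NAND (e NAND e)) NAND (e NAND (e NAND e)))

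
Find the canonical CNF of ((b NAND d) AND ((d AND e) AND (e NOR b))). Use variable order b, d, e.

(b OR d OR e) AND (b OR d OR NOT e) AND (b OR NOT d OR e) AND (b OR NOT d OR NOT e) AND (NOT b OR d OR e) AND (NOT b OR d OR NOT e) AND (NOT b OR NOT d OR e) AND (NOT b OR NOT d OR NOT e)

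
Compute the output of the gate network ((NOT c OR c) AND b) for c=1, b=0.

Substituting: ((NOT 1 OR 1) AND 0)
= 0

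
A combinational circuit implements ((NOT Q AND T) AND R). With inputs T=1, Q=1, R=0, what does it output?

Substituting: ((NOT 1 AND 1) AND 0)
= 0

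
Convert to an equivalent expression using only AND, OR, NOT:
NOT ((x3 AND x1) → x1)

(x3 AND x1) AND NOT x1
(Negated implication: NOT(A → B) = A AND NOT B)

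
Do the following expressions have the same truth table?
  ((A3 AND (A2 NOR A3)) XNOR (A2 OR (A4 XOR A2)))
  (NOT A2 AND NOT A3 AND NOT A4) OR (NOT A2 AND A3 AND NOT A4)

Yes, they are equivalent — the two output columns agree on all 8 assignments:
A2 | A3 | A4 | Expression 1 | Expression 2
------------------------------------------
0 | 0 | 0 | 1 | 1
0 | 0 | 1 | 0 | 0
0 | 1 | 0 | 1 | 1
0 | 1 | 1 | 0 | 0
1 | 0 | 0 | 0 | 0
1 | 0 | 1 | 0 | 0
1 | 1 | 0 | 0 | 0
1 | 1 | 1 | 0 | 0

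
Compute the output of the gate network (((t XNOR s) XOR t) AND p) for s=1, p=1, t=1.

Substituting: (((1 XNOR 1) XOR 1) AND 1)
= 0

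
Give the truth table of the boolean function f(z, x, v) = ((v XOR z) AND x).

z | x | v | Output
------------------
0 | 0 | 0 | 0
0 | 0 | 1 | 0
0 | 1 | 0 | 0
0 | 1 | 1 | 1
1 | 0 | 0 | 0
1 | 0 | 1 | 0
1 | 1 | 0 | 1
1 | 1 | 1 | 0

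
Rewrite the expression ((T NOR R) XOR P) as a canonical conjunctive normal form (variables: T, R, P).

(T OR R OR NOT P) AND (T OR NOT R OR P) AND (NOT T OR R OR P) AND (NOT T OR NOT R OR P)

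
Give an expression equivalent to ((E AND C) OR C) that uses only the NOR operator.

((((E NOR E) NOR (C NOR C)) NOR C) NOR (((E NOR E) NOR (C NOR C)) NOR C))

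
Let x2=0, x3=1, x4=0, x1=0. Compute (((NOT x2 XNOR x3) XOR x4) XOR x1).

Substituting: (((NOT 0 XNOR 1) XOR 0) XOR 0)
= 1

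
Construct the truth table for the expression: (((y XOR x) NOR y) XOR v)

y | v | x | Output
------------------
0 | 0 | 0 | 1
0 | 0 | 1 | 0
0 | 1 | 0 | 0
0 | 1 | 1 | 1
1 | 0 | 0 | 0
1 | 0 | 1 | 0
1 | 1 | 0 | 1
1 | 1 | 1 | 1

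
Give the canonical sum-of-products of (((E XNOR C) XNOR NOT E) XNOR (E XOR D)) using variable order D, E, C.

Σm(1, 2, 4, 7) = (NOT D AND NOT E AND C) OR (NOT D AND E AND NOT C) OR (D AND NOT E AND NOT C) OR (D AND E AND C)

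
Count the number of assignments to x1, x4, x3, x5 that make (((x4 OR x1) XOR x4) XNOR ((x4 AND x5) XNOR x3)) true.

Satisfying assignments: (0,0,1,0), (0,0,1,1), (0,1,0,1), (0,1,1,0), (1,0,0,0), (1,0,0,1), (1,1,0,1), (1,1,1,0)
Count: 8 out of 16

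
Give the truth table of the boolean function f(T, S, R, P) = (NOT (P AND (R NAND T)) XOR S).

T | S | R | P | Output
----------------------
0 | 0 | 0 | 0 | 1
0 | 0 | 0 | 1 | 0
0 | 0 | 1 | 0 | 1
0 | 0 | 1 | 1 | 0
0 | 1 | 0 | 0 | 0
0 | 1 | 0 | 1 | 1
0 | 1 | 1 | 0 | 0
0 | 1 | 1 | 1 | 1
1 | 0 | 0 | 0 | 1
1 | 0 | 0 | 1 | 0
1 | 0 | 1 | 0 | 1
1 | 0 | 1 | 1 | 1
1 | 1 | 0 | 0 | 0
1 | 1 | 0 | 1 | 1
1 | 1 | 1 | 0 | 0
1 | 1 | 1 | 1 | 0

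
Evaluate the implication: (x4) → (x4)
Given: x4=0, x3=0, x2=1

Antecedent (x4) = 0; consequent (x4) = 0.
0 → 0 = 1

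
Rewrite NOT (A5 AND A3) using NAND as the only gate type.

(((A5 NAND A3) NAND (A5 NAND A3)) NAND ((A5 NAND A3) NAND (A5 NAND A3)))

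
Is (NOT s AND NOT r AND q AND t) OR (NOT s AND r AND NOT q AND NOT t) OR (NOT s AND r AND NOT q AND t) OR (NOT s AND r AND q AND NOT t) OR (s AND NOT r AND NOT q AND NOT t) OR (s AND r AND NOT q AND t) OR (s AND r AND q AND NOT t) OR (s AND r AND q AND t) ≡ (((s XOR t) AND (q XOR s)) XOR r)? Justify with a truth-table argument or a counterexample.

Yes, they are equivalent — the two output columns agree on all 16 assignments:
s | r | q | t | Expression 1 | Expression 2
-------------------------------------------
0 | 0 | 0 | 0 | 0 | 0
0 | 0 | 0 | 1 | 0 | 0
0 | 0 | 1 | 0 | 0 | 0
0 | 0 | 1 | 1 | 1 | 1
0 | 1 | 0 | 0 | 1 | 1
0 | 1 | 0 | 1 | 1 | 1
0 | 1 | 1 | 0 | 1 | 1
0 | 1 | 1 | 1 | 0 | 0
1 | 0 | 0 | 0 | 1 | 1
1 | 0 | 0 | 1 | 0 | 0
1 | 0 | 1 | 0 | 0 | 0
1 | 0 | 1 | 1 | 0 | 0
1 | 1 | 0 | 0 | 0 | 0
1 | 1 | 0 | 1 | 1 | 1
1 | 1 | 1 | 0 | 1 | 1
1 | 1 | 1 | 1 | 1 | 1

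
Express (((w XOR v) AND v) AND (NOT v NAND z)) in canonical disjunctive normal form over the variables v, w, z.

(v AND NOT w AND NOT z) OR (v AND NOT w AND z)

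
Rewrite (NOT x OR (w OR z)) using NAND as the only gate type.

(((x NAND x) NAND (x NAND x)) NAND (((w NAND w) NAND (z NAND z)) NAND ((w NAND w) NAND (z NAND z))))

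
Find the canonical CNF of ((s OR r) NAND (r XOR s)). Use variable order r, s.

(r OR NOT s) AND (NOT r OR s)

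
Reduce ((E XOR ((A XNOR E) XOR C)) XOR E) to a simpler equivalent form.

By XOR self-cancellation ((E XOR v) XOR v = E):
= ((A XNOR E) XOR C)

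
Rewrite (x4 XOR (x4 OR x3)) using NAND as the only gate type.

((x4 NAND (x4 NAND ((x4 NAND x4) NAND (x3 NAND x3)))) NAND (((x4 NAND x4) NAND (x3 NAND x3)) NAND (x4 NAND ((x4 NAND x4) NAND (x3 NAND x3)))))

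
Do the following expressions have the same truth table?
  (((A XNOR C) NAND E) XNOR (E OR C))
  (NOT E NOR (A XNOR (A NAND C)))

No. Counterexample: with A=0, E=0, C=1, Expression 1 = 1 but Expression 2 = 0.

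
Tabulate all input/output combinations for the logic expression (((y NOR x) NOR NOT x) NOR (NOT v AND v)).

x | v | y | Output
------------------
0 | 0 | 0 | 1
0 | 0 | 1 | 1
0 | 1 | 0 | 1
0 | 1 | 1 | 1
1 | 0 | 0 | 0
1 | 0 | 1 | 0
1 | 1 | 0 | 0
1 | 1 | 1 | 0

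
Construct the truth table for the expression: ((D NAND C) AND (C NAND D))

C | D | Output
--------------
0 | 0 | 1
0 | 1 | 1
1 | 0 | 1
1 | 1 | 0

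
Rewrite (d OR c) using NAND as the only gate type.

((d NAND d) NAND (c NAND c))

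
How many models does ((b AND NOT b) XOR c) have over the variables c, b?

Satisfying assignments: (1,0), (1,1)
Count: 2 out of 4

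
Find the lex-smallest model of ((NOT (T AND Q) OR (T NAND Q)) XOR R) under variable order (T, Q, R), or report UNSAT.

T=0, Q=0, R=0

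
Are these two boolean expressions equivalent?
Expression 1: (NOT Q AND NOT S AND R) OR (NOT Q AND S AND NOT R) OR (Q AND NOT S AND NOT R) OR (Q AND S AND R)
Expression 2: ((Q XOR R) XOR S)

Yes, they are equivalent — the two output columns agree on all 8 assignments:
Q | S | R | Expression 1 | Expression 2
---------------------------------------
0 | 0 | 0 | 0 | 0
0 | 0 | 1 | 1 | 1
0 | 1 | 0 | 1 | 1
0 | 1 | 1 | 0 | 0
1 | 0 | 0 | 1 | 1
1 | 0 | 1 | 0 | 0
1 | 1 | 0 | 0 | 0
1 | 1 | 1 | 1 | 1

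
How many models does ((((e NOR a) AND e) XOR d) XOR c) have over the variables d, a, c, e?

Satisfying assignments: (0,0,1,0), (0,0,1,1), (0,1,1,0), (0,1,1,1), (1,0,0,0), (1,0,0,1), (1,1,0,0), (1,1,0,1)
Count: 8 out of 16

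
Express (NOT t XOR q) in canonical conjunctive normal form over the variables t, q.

(t OR NOT q) AND (NOT t OR q)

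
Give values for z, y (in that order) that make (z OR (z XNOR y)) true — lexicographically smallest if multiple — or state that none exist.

z=0, y=0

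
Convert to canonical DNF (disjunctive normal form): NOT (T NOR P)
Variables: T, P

(NOT T AND P) OR (T AND NOT P) OR (T AND P)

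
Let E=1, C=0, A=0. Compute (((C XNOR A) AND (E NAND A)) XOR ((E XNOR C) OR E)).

Substituting: (((0 XNOR 0) AND (1 NAND 0)) XOR ((1 XNOR 0) OR 1))
= 0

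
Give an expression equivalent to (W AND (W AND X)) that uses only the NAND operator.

((W NAND ((W NAND X) NAND (W NAND X))) NAND (W NAND ((W NAND X) NAND (W NAND X))))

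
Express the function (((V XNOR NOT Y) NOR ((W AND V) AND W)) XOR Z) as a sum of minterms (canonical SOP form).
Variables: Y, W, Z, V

Σm(0, 3, 4, 7, 9, 10, 14, 15) = (NOT Y AND NOT W AND NOT Z AND NOT V) OR (NOT Y AND NOT W AND Z AND V) OR (NOT Y AND W AND NOT Z AND NOT V) OR (NOT Y AND W AND Z AND V) OR (Y AND NOT W AND NOT Z AND V) OR (Y AND NOT W AND Z AND NOT V) OR (Y AND W AND Z AND NOT V) OR (Y AND W AND Z AND V)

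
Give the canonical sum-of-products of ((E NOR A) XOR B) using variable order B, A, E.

Σm(0, 5, 6, 7) = (NOT B AND NOT A AND NOT E) OR (B AND NOT A AND E) OR (B AND A AND NOT E) OR (B AND A AND E)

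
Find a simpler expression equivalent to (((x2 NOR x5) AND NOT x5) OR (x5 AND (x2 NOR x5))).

By distribution ((E AND v) OR (E AND NOT v) = E):
= (x2 NOR x5)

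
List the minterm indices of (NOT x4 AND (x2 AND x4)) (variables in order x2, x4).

Σm() = FALSE (no minterms)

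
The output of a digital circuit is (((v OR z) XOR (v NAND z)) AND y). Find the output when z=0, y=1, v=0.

Substituting: (((0 OR 0) XOR (0 NAND 0)) AND 1)
= 1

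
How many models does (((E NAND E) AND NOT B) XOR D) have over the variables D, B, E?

Satisfying assignments: (0,0,0), (1,0,1), (1,1,0), (1,1,1)
Count: 4 out of 8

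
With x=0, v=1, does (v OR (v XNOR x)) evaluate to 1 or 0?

Substituting: (1 OR (1 XNOR 0))
= 1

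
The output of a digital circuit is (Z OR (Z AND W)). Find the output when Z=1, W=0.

Substituting: (1 OR (1 AND 0))
= 1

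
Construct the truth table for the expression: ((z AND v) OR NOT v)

z | v | Output
--------------
0 | 0 | 1
0 | 1 | 0
1 | 0 | 1
1 | 1 | 1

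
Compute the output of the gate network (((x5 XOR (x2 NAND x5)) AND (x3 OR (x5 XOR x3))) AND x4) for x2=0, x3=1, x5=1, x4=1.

Substituting: (((1 XOR (0 NAND 1)) AND (1 OR (1 XOR 1))) AND 1)
= 0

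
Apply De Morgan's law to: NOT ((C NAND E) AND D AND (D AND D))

NOT (C NAND E) OR NOT D OR NOT (D AND D)
De Morgan's: NOT(AND of terms) = OR of negations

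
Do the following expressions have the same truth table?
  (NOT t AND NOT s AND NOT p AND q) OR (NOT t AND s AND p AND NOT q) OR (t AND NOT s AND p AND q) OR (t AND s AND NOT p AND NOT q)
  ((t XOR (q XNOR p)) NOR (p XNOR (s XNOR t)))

Yes, they are equivalent — the two output columns agree on all 16 assignments:
t | s | p | q | Expression 1 | Expression 2
-------------------------------------------
0 | 0 | 0 | 0 | 0 | 0
0 | 0 | 0 | 1 | 1 | 1
0 | 0 | 1 | 0 | 0 | 0
0 | 0 | 1 | 1 | 0 | 0
0 | 1 | 0 | 0 | 0 | 0
0 | 1 | 0 | 1 | 0 | 0
0 | 1 | 1 | 0 | 1 | 1
0 | 1 | 1 | 1 | 0 | 0
1 | 0 | 0 | 0 | 0 | 0
1 | 0 | 0 | 1 | 0 | 0
1 | 0 | 1 | 0 | 0 | 0
1 | 0 | 1 | 1 | 1 | 1
1 | 1 | 0 | 0 | 1 | 1
1 | 1 | 0 | 1 | 0 | 0
1 | 1 | 1 | 0 | 0 | 0
1 | 1 | 1 | 1 | 0 | 0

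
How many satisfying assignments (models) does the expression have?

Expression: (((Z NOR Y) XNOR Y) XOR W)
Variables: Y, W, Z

Satisfying assignments: (0,0,1), (0,1,0), (1,1,0), (1,1,1)
Count: 4 out of 8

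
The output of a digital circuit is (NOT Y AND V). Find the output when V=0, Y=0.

Substituting: (NOT 0 AND 0)
= 0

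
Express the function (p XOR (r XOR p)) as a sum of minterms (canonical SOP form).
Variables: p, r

Σm(1, 3) = (NOT p AND r) OR (p AND r)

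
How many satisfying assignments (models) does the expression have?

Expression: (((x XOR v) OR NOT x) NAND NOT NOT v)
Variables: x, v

Satisfying assignments: (0,0), (1,0), (1,1)
Count: 3 out of 4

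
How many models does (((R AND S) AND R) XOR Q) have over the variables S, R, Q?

Satisfying assignments: (0,0,1), (0,1,1), (1,0,1), (1,1,0)
Count: 4 out of 8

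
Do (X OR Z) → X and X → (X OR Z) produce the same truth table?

No, Converse is not equivalent to original (counterexample: X=0, Z=1)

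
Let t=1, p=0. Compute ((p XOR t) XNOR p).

Substituting: ((0 XOR 1) XNOR 0)
= 0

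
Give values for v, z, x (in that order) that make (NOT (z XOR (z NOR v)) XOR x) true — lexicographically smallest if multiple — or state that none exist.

v=0, z=0, x=1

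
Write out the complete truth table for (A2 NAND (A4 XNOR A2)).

A2 | A4 | Output
----------------
0 | 0 | 1
0 | 1 | 1
1 | 0 | 1
1 | 1 | 0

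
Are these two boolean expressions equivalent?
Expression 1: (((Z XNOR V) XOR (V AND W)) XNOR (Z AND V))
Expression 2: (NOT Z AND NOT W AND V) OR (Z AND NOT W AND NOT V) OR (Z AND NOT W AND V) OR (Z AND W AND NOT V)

Yes, they are equivalent — the two output columns agree on all 8 assignments:
Z | W | V | Expression 1 | Expression 2
---------------------------------------
0 | 0 | 0 | 0 | 0
0 | 0 | 1 | 1 | 1
0 | 1 | 0 | 0 | 0
0 | 1 | 1 | 0 | 0
1 | 0 | 0 | 1 | 1
1 | 0 | 1 | 1 | 1
1 | 1 | 0 | 1 | 1
1 | 1 | 1 | 0 | 0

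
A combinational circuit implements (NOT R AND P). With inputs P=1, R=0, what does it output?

Substituting: (NOT 0 AND 1)
= 1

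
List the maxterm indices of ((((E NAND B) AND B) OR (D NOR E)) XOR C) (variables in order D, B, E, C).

ΠM(1, 2, 5, 6, 8, 10, 13, 14) = (D OR B OR E OR NOT C) AND (D OR B OR NOT E OR C) AND (D OR NOT B OR E OR NOT C) AND (D OR NOT B OR NOT E OR C) AND (NOT D OR B OR E OR C) AND (NOT D OR B OR NOT E OR C) AND (NOT D OR NOT B OR E OR NOT C) AND (NOT D OR NOT B OR NOT E OR C)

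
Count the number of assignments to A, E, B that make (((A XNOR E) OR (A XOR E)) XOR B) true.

Satisfying assignments: (0,0,0), (0,1,0), (1,0,0), (1,1,0)
Count: 4 out of 8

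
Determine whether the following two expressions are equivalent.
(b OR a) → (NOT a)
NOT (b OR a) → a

No, Inverse is not equivalent to original (counterexample: b=0, a=0)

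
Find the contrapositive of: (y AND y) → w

Contrapositive: NOT w → NOT (y AND y)
Note: A statement and its contrapositive are logically equivalent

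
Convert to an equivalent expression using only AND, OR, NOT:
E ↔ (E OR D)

(E AND (E OR D)) OR (NOT E AND NOT (E OR D))
(Biconditional = both true or both false)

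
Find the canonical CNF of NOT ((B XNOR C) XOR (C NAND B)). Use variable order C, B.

(C OR NOT B) AND (NOT C OR B) AND (NOT C OR NOT B)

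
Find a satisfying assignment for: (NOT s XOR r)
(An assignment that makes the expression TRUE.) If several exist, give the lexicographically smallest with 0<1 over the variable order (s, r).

s=0, r=0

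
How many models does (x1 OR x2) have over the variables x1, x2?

Satisfying assignments: (0,1), (1,0), (1,1)
Count: 3 out of 4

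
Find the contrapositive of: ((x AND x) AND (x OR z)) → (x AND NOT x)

Contrapositive: NOT (x AND NOT x) → NOT ((x AND x) AND (x OR z))
Note: A statement and its contrapositive are logically equivalent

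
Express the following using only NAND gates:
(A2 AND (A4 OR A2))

((A2 NAND ((A4 NAND A4) NAND (A2 NAND A2))) NAND (A2 NAND ((A4 NAND A4) NAND (A2 NAND A2))))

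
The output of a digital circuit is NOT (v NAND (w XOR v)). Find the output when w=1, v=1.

Substituting: NOT (1 NAND (1 XOR 1))
= 0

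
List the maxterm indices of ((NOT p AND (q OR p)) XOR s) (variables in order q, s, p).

ΠM(0, 1, 5, 6) = (q OR s OR p) AND (q OR s OR NOT p) AND (NOT q OR s OR NOT p) AND (NOT q OR NOT s OR p)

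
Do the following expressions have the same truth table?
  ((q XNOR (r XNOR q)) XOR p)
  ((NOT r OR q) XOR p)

No. Counterexample: with r=0, p=0, q=0, Expression 1 = 0 but Expression 2 = 1.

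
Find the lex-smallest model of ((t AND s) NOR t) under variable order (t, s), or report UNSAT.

t=0, s=0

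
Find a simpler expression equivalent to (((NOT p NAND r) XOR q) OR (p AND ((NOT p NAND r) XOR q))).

By absorption (E OR (E AND v) = E):
= ((NOT p NAND r) XOR q)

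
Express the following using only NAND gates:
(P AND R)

((P NAND R) NAND (P NAND R))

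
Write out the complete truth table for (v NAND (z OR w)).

w | z | v | Output
------------------
0 | 0 | 0 | 1
0 | 0 | 1 | 1
0 | 1 | 0 | 1
0 | 1 | 1 | 0
1 | 0 | 0 | 1
1 | 0 | 1 | 0
1 | 1 | 0 | 1
1 | 1 | 1 | 0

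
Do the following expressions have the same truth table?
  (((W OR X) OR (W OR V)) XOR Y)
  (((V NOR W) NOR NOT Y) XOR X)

No. Counterexample: with Y=0, V=0, W=1, X=0, Expression 1 = 1 but Expression 2 = 0.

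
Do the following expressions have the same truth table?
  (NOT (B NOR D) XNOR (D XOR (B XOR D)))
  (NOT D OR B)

Yes, they are equivalent — the two output columns agree on all 4 assignments:
D | B | Expression 1 | Expression 2
-----------------------------------
0 | 0 | 1 | 1
0 | 1 | 1 | 1
1 | 0 | 0 | 0
1 | 1 | 1 | 1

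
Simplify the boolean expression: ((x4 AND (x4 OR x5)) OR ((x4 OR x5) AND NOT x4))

By distribution ((E AND v) OR (E AND NOT v) = E):
= (x4 OR x5)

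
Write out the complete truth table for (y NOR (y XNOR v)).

y | v | Output
--------------
0 | 0 | 0
0 | 1 | 1
1 | 0 | 0
1 | 1 | 0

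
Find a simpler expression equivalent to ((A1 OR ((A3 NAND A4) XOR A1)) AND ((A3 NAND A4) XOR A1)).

By absorption (E AND (E OR v) = E):
= ((A3 NAND A4) XOR A1)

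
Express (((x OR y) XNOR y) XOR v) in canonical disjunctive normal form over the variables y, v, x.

(NOT y AND NOT v AND NOT x) OR (NOT y AND v AND x) OR (y AND NOT v AND NOT x) OR (y AND NOT v AND x)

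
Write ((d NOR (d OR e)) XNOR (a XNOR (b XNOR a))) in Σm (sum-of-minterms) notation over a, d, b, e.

Σm(1, 2, 4, 5, 9, 10, 12, 13) = (NOT a AND NOT d AND NOT b AND e) OR (NOT a AND NOT d AND b AND NOT e) OR (NOT a AND d AND NOT b AND NOT e) OR (NOT a AND d AND NOT b AND e) OR (a AND NOT d AND NOT b AND e) OR (a AND NOT d AND b AND NOT e) OR (a AND d AND NOT b AND NOT e) OR (a AND d AND NOT b AND e)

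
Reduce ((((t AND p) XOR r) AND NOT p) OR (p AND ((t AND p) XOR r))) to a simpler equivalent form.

By distribution ((E AND v) OR (E AND NOT v) = E):
= ((t AND p) XOR r)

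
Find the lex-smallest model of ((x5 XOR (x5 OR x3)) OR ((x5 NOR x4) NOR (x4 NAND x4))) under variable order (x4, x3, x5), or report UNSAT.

x4=0, x3=1, x5=0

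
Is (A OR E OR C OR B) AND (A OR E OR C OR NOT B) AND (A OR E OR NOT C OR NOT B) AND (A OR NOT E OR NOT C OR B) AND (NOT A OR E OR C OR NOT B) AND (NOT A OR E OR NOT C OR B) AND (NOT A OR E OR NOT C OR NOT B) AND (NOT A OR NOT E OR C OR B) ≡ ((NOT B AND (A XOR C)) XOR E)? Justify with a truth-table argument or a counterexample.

Yes, they are equivalent — the two output columns agree on all 16 assignments:
A | E | C | B | Expression 1 | Expression 2
-------------------------------------------
0 | 0 | 0 | 0 | 0 | 0
0 | 0 | 0 | 1 | 0 | 0
0 | 0 | 1 | 0 | 1 | 1
0 | 0 | 1 | 1 | 0 | 0
0 | 1 | 0 | 0 | 1 | 1
0 | 1 | 0 | 1 | 1 | 1
0 | 1 | 1 | 0 | 0 | 0
0 | 1 | 1 | 1 | 1 | 1
1 | 0 | 0 | 0 | 1 | 1
1 | 0 | 0 | 1 | 0 | 0
1 | 0 | 1 | 0 | 0 | 0
1 | 0 | 1 | 1 | 0 | 0
1 | 1 | 0 | 0 | 0 | 0
1 | 1 | 0 | 1 | 1 | 1
1 | 1 | 1 | 0 | 1 | 1
1 | 1 | 1 | 1 | 1 | 1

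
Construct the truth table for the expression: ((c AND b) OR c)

c | b | Output
--------------
0 | 0 | 0
0 | 1 | 0
1 | 0 | 1
1 | 1 | 1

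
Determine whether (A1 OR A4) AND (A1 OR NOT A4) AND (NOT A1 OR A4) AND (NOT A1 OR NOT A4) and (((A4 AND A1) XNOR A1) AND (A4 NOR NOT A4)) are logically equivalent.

Yes, they are equivalent — the two output columns agree on all 4 assignments:
A1 | A4 | Expression 1 | Expression 2
-------------------------------------
0 | 0 | 0 | 0
0 | 1 | 0 | 0
1 | 0 | 0 | 0
1 | 1 | 0 | 0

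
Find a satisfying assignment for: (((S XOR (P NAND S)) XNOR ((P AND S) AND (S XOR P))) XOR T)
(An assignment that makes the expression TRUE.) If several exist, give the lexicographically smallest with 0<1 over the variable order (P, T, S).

P=0, T=0, S=1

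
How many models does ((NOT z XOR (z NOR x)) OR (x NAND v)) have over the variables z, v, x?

Satisfying assignments: (0,0,0), (0,0,1), (0,1,0), (0,1,1), (1,0,0), (1,0,1), (1,1,0)
Count: 7 out of 8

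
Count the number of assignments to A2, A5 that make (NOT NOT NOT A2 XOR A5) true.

Satisfying assignments: (0,0), (1,1)
Count: 2 out of 4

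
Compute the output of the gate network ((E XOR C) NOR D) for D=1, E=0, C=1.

Substituting: ((0 XOR 1) NOR 1)
= 0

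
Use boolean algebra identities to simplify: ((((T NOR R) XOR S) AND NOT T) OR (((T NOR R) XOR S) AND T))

By distribution ((E AND v) OR (E AND NOT v) = E):
= ((T NOR R) XOR S)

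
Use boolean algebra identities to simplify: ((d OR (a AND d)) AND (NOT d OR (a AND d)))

By distribution ((E OR v) AND (E OR NOT v) = E):
= (a AND d)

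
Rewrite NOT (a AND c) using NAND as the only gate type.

(((a NAND c) NAND (a NAND c)) NAND ((a NAND c) NAND (a NAND c)))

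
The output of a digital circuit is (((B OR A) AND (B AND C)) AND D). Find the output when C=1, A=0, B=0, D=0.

Substituting: (((0 OR 0) AND (0 AND 1)) AND 0)
= 0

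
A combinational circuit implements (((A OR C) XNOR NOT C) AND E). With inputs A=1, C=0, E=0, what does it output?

Substituting: (((1 OR 0) XNOR NOT 0) AND 0)
= 0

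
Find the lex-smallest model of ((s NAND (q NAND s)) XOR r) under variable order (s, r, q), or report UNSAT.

s=0, r=0, q=0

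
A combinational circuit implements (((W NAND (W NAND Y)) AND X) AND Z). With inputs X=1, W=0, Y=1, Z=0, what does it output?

Substituting: (((0 NAND (0 NAND 1)) AND 1) AND 0)
= 0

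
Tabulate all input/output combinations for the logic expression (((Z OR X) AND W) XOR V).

W | Z | V | X | Output
----------------------
0 | 0 | 0 | 0 | 0
0 | 0 | 0 | 1 | 0
0 | 0 | 1 | 0 | 1
0 | 0 | 1 | 1 | 1
0 | 1 | 0 | 0 | 0
0 | 1 | 0 | 1 | 0
0 | 1 | 1 | 0 | 1
0 | 1 | 1 | 1 | 1
1 | 0 | 0 | 0 | 0
1 | 0 | 0 | 1 | 1
1 | 0 | 1 | 0 | 1
1 | 0 | 1 | 1 | 0
1 | 1 | 0 | 0 | 1
1 | 1 | 0 | 1 | 1
1 | 1 | 1 | 0 | 0
1 | 1 | 1 | 1 | 0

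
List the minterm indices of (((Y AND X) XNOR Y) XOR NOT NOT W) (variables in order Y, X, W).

Σm(0, 2, 5, 6) = (NOT Y AND NOT X AND NOT W) OR (NOT Y AND X AND NOT W) OR (Y AND NOT X AND W) OR (Y AND X AND NOT W)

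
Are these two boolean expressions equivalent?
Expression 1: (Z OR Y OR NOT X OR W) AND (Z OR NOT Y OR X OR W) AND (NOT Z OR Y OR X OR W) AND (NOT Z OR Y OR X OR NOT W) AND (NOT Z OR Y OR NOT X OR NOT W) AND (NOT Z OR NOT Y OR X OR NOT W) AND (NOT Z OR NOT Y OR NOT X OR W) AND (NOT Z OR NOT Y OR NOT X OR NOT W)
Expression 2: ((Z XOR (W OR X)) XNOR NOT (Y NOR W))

Yes, they are equivalent — the two output columns agree on all 16 assignments:
Z | Y | X | W | Expression 1 | Expression 2
-------------------------------------------
0 | 0 | 0 | 0 | 1 | 1
0 | 0 | 0 | 1 | 1 | 1
0 | 0 | 1 | 0 | 0 | 0
0 | 0 | 1 | 1 | 1 | 1
0 | 1 | 0 | 0 | 0 | 0
0 | 1 | 0 | 1 | 1 | 1
0 | 1 | 1 | 0 | 1 | 1
0 | 1 | 1 | 1 | 1 | 1
1 | 0 | 0 | 0 | 0 | 0
1 | 0 | 0 | 1 | 0 | 0
1 | 0 | 1 | 0 | 1 | 1
1 | 0 | 1 | 1 | 0 | 0
1 | 1 | 0 | 0 | 1 | 1
1 | 1 | 0 | 1 | 0 | 0
1 | 1 | 1 | 0 | 0 | 0
1 | 1 | 1 | 1 | 0 | 0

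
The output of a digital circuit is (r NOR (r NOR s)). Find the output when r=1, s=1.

Substituting: (1 NOR (1 NOR 1))
= 0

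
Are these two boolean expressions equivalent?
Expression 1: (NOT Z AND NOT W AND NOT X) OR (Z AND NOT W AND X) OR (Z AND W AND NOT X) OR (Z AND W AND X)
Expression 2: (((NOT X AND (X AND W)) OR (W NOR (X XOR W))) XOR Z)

Yes, they are equivalent — the two output columns agree on all 8 assignments:
Z | W | X | Expression 1 | Expression 2
---------------------------------------
0 | 0 | 0 | 1 | 1
0 | 0 | 1 | 0 | 0
0 | 1 | 0 | 0 | 0
0 | 1 | 1 | 0 | 0
1 | 0 | 0 | 0 | 0
1 | 0 | 1 | 1 | 1
1 | 1 | 0 | 1 | 1
1 | 1 | 1 | 1 | 1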